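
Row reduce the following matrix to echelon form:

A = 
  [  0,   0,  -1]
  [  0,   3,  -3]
Row operations:
Swap R1 ↔ R2

Resulting echelon form:
REF = 
  [  0,   3,  -3]
  [  0,   0,  -1]

Rank = 2 (number of non-zero pivot rows).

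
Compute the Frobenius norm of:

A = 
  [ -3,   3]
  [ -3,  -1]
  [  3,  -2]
||A||_F = 6.403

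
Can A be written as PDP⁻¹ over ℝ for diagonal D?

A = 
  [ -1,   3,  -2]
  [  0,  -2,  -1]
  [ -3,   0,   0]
No

Characteristic polynomial: det(λI - A) = λ³ + 3λ² - 4λ - 21
By the rational root theorem any rational root is an integer dividing 21; none of those is a root, so p(λ) has no rational roots and hence (being an irreducible cubic) no repeated roots.
Discriminant of the cubic: Δ = -4703
Δ < 0 ⇒ one real eigenvalue and a complex-conjugate pair: λ ≈ 2.382, -2.691 + 1.256i, -2.691 - 1.256i
Has complex eigenvalues (not diagonalizable over ℝ).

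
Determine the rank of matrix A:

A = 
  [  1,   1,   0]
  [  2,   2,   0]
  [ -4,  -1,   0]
rank(A) = 2

Row reduce:
R2 → R2 - (2)·R1
R3 → R3 + (4)·R1
Swap R2 ↔ R3
REF = 
  [  1,   1,   0]
  [  0,   3,   0]
  [  0,   0,   0]
Pivot columns: 1, 2 → 2 pivots.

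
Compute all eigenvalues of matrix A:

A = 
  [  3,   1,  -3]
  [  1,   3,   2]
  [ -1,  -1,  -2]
Characteristic polynomial: det(λI - A) = λ³ - 4λ² - 5λ + 18
Testing integer divisors of the constant term: p(2) = 0, so (λ - 2) is a factor:
p(λ) = (λ - 2)(λ² - 2λ - 9)
λ² - 2λ - 9 = 0  ⇒  λ = (2 ± √((-2)² - 4·(-9)))/2 = (2 ± √(40))/2
  = 1 + √10,  1 - √10

λ = 2, 1 + √10, 1 - √10  (≈ 2, 4.162, -2.162)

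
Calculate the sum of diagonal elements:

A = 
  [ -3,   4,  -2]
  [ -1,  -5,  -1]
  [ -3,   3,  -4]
-12

tr(A) = -3 + -5 + -4 = -12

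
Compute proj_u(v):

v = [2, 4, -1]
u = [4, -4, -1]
v·u = (2)(4) + (4)(-4) + (-1)(-1) = -7
u·u = (4)² + (-4)² + (-1)² = 33
proj_u(v) = (v·u / u·u) × u = (-7/33) × u

proj_u(v) = [-28/33, 28/33, 7/33]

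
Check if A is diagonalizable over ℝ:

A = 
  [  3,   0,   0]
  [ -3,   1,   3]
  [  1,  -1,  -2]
No

Characteristic polynomial: det(λI - A) = λ³ - 2λ² - 2λ - 3
Testing integer divisors of the constant term: p(3) = 0, so (λ - 3) is a factor:
p(λ) = (λ - 3)(λ² + λ + 1)
λ² + λ + 1 = 0  ⇒  λ = (-1 ± √((1)² - 4·(1)))/2 = (-1 ± √(-3))/2
  = (-1 + i√3)/2,  (-1 - i√3)/2
Eigenvalues: 3, (-1 + i√3)/2, (-1 - i√3)/2  (≈ 3, -0.5 + 0.866i, -0.5 - 0.866i)
Has complex eigenvalues (not diagonalizable over ℝ).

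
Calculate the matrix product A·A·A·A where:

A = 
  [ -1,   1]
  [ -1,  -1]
A² = A·A:
A²[1,1] = (-1)(-1) + (1)(-1) = 0
A²[1,2] = (-1)(1) + (1)(-1) = -2
A²[2,1] = (-1)(-1) + (-1)(-1) = 2
A²[2,2] = (-1)(1) + (-1)(-1) = 0
A² = 
  [  0,  -2]
  [  2,   0]

A^3 = A^2·A:
A^3[1,1] = (0)(-1) + (-2)(-1) = 2
A^3[1,2] = (0)(1) + (-2)(-1) = 2
A^3[2,1] = (2)(-1) + (0)(-1) = -2
A^3[2,2] = (2)(1) + (0)(-1) = 2
A^3 = 
  [  2,   2]
  [ -2,   2]

A^4 = A^3·A:
A^4[1,1] = (2)(-1) + (2)(-1) = -4
A^4[1,2] = (2)(1) + (2)(-1) = 0
A^4[2,1] = (-2)(-1) + (2)(-1) = 0
A^4[2,2] = (-2)(1) + (2)(-1) = -4
A^4 = 
  [ -4,   0]
  [  0,  -4]

Therefore
A^4 = 
  [ -4,   0]
  [  0,  -4]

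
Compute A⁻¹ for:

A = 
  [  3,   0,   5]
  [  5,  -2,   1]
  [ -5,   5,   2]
det(A) = (3)·((-2)(2) - (1)(5)) - (0)·((5)(2) - (1)(-5)) + (5)·((5)(5) - (-2)(-5))
  = (3)(-9) - (0)(15) + (5)(15)
  = 48
det(A) = 48 ≠ 0, so A is invertible.

Cofactors Cᵢⱼ = (-1)ⁱ⁺ʲ·Mᵢⱼ:
C = 
  [ -9, -15,  15]
  [ 25,  31, -15]
  [ 10,  22,  -6]

adj(A) = Cᵀ:
adj(A) = 
  [ -9,  25,  10]
  [-15,  31,  22]
  [ 15, -15,  -6]

A⁻¹ = (1/48) · adj(A):
A⁻¹ = 
  [-3/16, 25/48,  5/24]
  [-5/16, 31/48, 11/24]
  [ 5/16, -5/16,  -1/8]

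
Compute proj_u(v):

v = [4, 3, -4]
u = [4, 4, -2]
v·u = (4)(4) + (3)(4) + (-4)(-2) = 36
u·u = (4)² + (4)² + (-2)² = 36
proj_u(v) = (v·u / u·u) × u = (36/36) × u = (1) × u

proj_u(v) = [4, 4, -2]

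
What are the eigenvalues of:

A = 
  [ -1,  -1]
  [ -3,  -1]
λ = -1 + √3, -1 - √3  (≈ 0.7321, -2.732)

tr(A) = -2, det(A) = -2
Characteristic polynomial: λ² - tr(A)λ + det(A) = λ² + 2λ - 2
λ² + 2λ - 2 = 0  ⇒  λ = (-2 ± √((2)² - 4·(-2)))/2 = (-2 ± √(12))/2
  = -1 + √3,  -1 - √3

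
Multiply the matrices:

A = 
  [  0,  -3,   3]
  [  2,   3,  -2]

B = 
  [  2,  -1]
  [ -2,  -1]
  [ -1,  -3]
A is 2×3 and B is 3×2, so AB is 2×2. Each entry is (row of A)·(column of B):
AB[1,1] = (0)(2) + (-3)(-2) + (3)(-1) = 3
AB[1,2] = (0)(-1) + (-3)(-1) + (3)(-3) = -6
AB[2,1] = (2)(2) + (3)(-2) + (-2)(-1) = 0
AB[2,2] = (2)(-1) + (3)(-1) + (-2)(-3) = 1

AB = 
  [  3,  -6]
  [  0,   1]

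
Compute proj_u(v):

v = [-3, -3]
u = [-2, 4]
v·u = (-3)(-2) + (-3)(4) = -6
u·u = (-2)² + (4)² = 20
proj_u(v) = (v·u / u·u) × u = (-6/20) × u = (-3/10) × u

proj_u(v) = [3/5, -6/5]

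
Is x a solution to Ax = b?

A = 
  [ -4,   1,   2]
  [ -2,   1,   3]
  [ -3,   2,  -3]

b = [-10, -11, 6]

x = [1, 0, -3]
Yes

Ax = [-10, -11, 6] = b ✓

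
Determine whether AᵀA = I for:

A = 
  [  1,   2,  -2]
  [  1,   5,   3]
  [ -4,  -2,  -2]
No

AᵀA = 
  [ 18,  15,   9]
  [ 15,  33,  15]
  [  9,  15,  17]
≠ I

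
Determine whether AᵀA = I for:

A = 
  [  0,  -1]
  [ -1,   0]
Yes

AᵀA = 
  [  1,   0]
  [  0,   1]
= I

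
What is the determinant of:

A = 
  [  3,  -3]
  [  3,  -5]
For a 2×2 matrix, det = ad - bc = (3)(-5) - (-3)(3) = -6

det(A) = -6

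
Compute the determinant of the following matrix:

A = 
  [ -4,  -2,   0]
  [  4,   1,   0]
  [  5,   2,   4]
Cofactor expansion along row 1:
det(A) = (-4)·((1)(4) - (0)(2)) - (-2)·((4)(4) - (0)(5)) + (0)·((4)(2) - (1)(5))
  = (-4)(4) - (-2)(16) + (0)(3)
  = 16

det(A) = 16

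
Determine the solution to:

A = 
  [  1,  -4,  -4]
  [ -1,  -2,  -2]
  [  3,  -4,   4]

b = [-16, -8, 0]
x = [0, 2, 2]

Row reduce the augmented matrix [A|b]:
R2 → R2 + (1)·R1
R3 → R3 - (3)·R1
R3 → R3 + (4/3)·R2
REF = 
  [  1,  -4,  -4, -16]
  [  0,  -6,  -6, -24]
  [  0,   0,   8,  16]

Back-substitution:
x₃ = 16 / 8 = 2
x₂ = (-24 - (-6)(2)) / (-6) = 2
x₁ = (-16 - (-4)(2) - (-4)(2)) / 1 = 0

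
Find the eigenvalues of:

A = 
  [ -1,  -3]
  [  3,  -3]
tr(A) = -4, det(A) = 12
Characteristic polynomial: λ² - tr(A)λ + det(A) = λ² + 4λ + 12
λ² + 4λ + 12 = 0  ⇒  λ = (-4 ± √((4)² - 4·(12)))/2 = (-4 ± √(-32))/2
  = -2 + 2i√2,  -2 - 2i√2

λ = -2 + 2i√2, -2 - 2i√2  (≈ -2 + 2.828i, -2 - 2.828i)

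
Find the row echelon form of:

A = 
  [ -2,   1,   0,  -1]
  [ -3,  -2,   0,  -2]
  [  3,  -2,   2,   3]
Row operations:
R2 → R2 - (3/2)·R1
R3 → R3 + (3/2)·R1
R3 → R3 - (1/7)·R2

Resulting echelon form:
REF = 
  [  -2,    1,    0,   -1]
  [   0, -7/2,    0, -1/2]
  [   0,    0,    2, 11/7]

Rank = 3 (number of non-zero pivot rows).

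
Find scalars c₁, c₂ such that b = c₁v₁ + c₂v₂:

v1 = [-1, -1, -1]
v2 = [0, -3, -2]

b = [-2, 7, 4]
c1 = 2, c2 = -3

b = 2·v1 + -3·v2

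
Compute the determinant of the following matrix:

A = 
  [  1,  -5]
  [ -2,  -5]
For a 2×2 matrix, det = ad - bc = (1)(-5) - (-5)(-2) = -15

det(A) = -15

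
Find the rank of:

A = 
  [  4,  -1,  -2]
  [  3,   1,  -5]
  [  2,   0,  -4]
Row reduce:
R2 → R2 - (3/4)·R1
R3 → R3 - (1/2)·R1
R3 → R3 - (2/7)·R2
REF = 
  [   4,   -1,   -2]
  [   0,  7/4, -7/2]
  [   0,    0,   -2]
Pivot columns: 1, 2, 3 → 3 pivots.

rank(A) = 3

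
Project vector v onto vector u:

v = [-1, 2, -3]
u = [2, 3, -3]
proj_u(v) = [13/11, 39/22, -39/22]

v·u = (-1)(2) + (2)(3) + (-3)(-3) = 13
u·u = (2)² + (3)² + (-3)² = 22
proj_u(v) = (v·u / u·u) × u = (13/22) × u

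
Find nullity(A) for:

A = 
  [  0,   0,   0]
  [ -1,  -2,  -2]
nullity(A) = 2

Row reduce:
Swap R1 ↔ R2
REF = 
  [ -1,  -2,  -2]
  [  0,   0,   0]
Pivot columns: 1 → 1 pivot.
rank(A) = 1, so nullity(A) = 3 - 1 = 2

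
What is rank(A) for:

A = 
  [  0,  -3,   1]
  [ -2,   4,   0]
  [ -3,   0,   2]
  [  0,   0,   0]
rank(A) = 2

Row reduce:
Swap R1 ↔ R2
R3 → R3 - (3/2)·R1
R3 → R3 - (2)·R2
REF = 
  [ -2,   4,   0]
  [  0,  -3,   1]
  [  0,   0,   0]
  [  0,   0,   0]
Pivot columns: 1, 2 → 2 pivots.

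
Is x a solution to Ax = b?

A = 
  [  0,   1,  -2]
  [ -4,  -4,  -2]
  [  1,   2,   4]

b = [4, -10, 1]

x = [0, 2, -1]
No

Ax = [4, -6, 0] ≠ b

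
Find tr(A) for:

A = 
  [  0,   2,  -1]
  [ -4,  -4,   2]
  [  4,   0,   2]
-2

tr(A) = 0 + -4 + 2 = -2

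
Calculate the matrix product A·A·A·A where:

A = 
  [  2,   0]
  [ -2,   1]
A² = A·A:
A²[1,1] = (2)(2) + (0)(-2) = 4
A²[1,2] = (2)(0) + (0)(1) = 0
A²[2,1] = (-2)(2) + (1)(-2) = -6
A²[2,2] = (-2)(0) + (1)(1) = 1
A² = 
  [  4,   0]
  [ -6,   1]

A^3 = A^2·A:
A^3[1,1] = (4)(2) + (0)(-2) = 8
A^3[1,2] = (4)(0) + (0)(1) = 0
A^3[2,1] = (-6)(2) + (1)(-2) = -14
A^3[2,2] = (-6)(0) + (1)(1) = 1
A^3 = 
  [  8,   0]
  [-14,   1]

A^4 = A^3·A:
A^4[1,1] = (8)(2) + (0)(-2) = 16
A^4[1,2] = (8)(0) + (0)(1) = 0
A^4[2,1] = (-14)(2) + (1)(-2) = -30
A^4[2,2] = (-14)(0) + (1)(1) = 1
A^4 = 
  [ 16,   0]
  [-30,   1]

Therefore
A^4 = 
  [ 16,   0]
  [-30,   1]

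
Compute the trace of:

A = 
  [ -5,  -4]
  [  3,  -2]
-7

tr(A) = -5 + -2 = -7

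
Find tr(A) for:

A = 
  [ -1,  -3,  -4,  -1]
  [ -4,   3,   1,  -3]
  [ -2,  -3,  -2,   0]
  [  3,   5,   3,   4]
4

tr(A) = -1 + 3 + -2 + 4 = 4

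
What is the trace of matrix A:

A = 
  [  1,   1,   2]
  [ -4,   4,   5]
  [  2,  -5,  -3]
2

tr(A) = 1 + 4 + -3 = 2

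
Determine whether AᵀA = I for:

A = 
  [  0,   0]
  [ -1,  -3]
No

AᵀA = 
  [  1,   3]
  [  3,   9]
≠ I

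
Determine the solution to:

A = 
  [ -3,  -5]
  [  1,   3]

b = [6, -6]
Row reduce the augmented matrix [A|b]:
R2 → R2 + (1/3)·R1
REF = 
  [ -3,  -5,   6]
  [  0, 4/3,  -4]

Back-substitution:
x₂ = (-4) / (4/3) = -3
x₁ = (6 - (-5)(-3)) / (-3) = 3

x = [3, -3]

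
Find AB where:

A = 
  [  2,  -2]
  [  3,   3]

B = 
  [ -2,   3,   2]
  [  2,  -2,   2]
AB = 
  [ -8,  10,   0]
  [  0,   3,  12]

A is 2×2 and B is 2×3, so AB is 2×3. Each entry is (row of A)·(column of B):
AB[1,1] = (2)(-2) + (-2)(2) = -8
AB[1,2] = (2)(3) + (-2)(-2) = 10
AB[1,3] = (2)(2) + (-2)(2) = 0
AB[2,1] = (3)(-2) + (3)(2) = 0
AB[2,2] = (3)(3) + (3)(-2) = 3
AB[2,3] = (3)(2) + (3)(2) = 12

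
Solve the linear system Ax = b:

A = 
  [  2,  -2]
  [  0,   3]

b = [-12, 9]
x = [-3, 3]

Row reduce the augmented matrix [A|b]:
(already in echelon form)
REF = 
  [  2,  -2, -12]
  [  0,   3,   9]

Back-substitution:
x₂ = 9 / 3 = 3
x₁ = (-12 - (-2)(3)) / 2 = -3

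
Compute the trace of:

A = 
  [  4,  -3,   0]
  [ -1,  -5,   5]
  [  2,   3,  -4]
-5

tr(A) = 4 + -5 + -4 = -5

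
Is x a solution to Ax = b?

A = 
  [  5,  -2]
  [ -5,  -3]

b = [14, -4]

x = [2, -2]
Yes

Ax = [14, -4] = b ✓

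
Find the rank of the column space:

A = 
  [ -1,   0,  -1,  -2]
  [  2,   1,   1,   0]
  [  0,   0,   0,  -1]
Row reduce:
R2 → R2 + (2)·R1
REF = 
  [ -1,   0,  -1,  -2]
  [  0,   1,  -1,  -4]
  [  0,   0,   0,  -1]
Pivot columns: 1, 2, 4 → 3 pivots.
dim(Col(A)) = number of pivot columns = 3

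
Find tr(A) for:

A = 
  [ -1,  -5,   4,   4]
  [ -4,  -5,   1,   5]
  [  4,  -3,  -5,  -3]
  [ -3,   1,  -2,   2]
-9

tr(A) = -1 + -5 + -5 + 2 = -9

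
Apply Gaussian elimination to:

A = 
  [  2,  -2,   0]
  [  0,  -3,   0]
Row operations:
No row operations needed (already in echelon form).

Resulting echelon form:
REF = 
  [  2,  -2,   0]
  [  0,  -3,   0]

Rank = 2 (number of non-zero pivot rows).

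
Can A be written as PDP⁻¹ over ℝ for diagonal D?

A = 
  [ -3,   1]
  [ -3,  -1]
No

tr(A) = -4, det(A) = 6
Characteristic polynomial: λ² - tr(A)λ + det(A) = λ² + 4λ + 6
λ² + 4λ + 6 = 0  ⇒  λ = (-4 ± √((4)² - 4·(6)))/2 = (-4 ± √(-8))/2
  = -2 + i√2,  -2 - i√2
Eigenvalues: -2 + i√2, -2 - i√2  (≈ -2 + 1.414i, -2 - 1.414i)
Has complex eigenvalues (not diagonalizable over ℝ).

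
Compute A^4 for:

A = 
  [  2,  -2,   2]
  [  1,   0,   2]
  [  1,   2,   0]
A^4 = 
  [ 16,   0,   0]
  [ 32,   0,  16]
  [ 32, -16,  32]

A² = A·A:
A²[1,1] = (2)(2) + (-2)(1) + (2)(1) = 4
A²[1,2] = (2)(-2) + (-2)(0) + (2)(2) = 0
A²[1,3] = (2)(2) + (-2)(2) + (2)(0) = 0
A²[2,1] = (1)(2) + (0)(1) + (2)(1) = 4
A²[2,2] = (1)(-2) + (0)(0) + (2)(2) = 2
A²[2,3] = (1)(2) + (0)(2) + (2)(0) = 2
A²[3,1] = (1)(2) + (2)(1) + (0)(1) = 4
A²[3,2] = (1)(-2) + (2)(0) + (0)(2) = -2
A²[3,3] = (1)(2) + (2)(2) + (0)(0) = 6
A² = 
  [  4,   0,   0]
  [  4,   2,   2]
  [  4,  -2,   6]

A^3 = A^2·A:
A^3[1,1] = (4)(2) + (0)(1) + (0)(1) = 8
A^3[1,2] = (4)(-2) + (0)(0) + (0)(2) = -8
A^3[1,3] = (4)(2) + (0)(2) + (0)(0) = 8
A^3[2,1] = (4)(2) + (2)(1) + (2)(1) = 12
A^3[2,2] = (4)(-2) + (2)(0) + (2)(2) = -4
A^3[2,3] = (4)(2) + (2)(2) + (2)(0) = 12
A^3[3,1] = (4)(2) + (-2)(1) + (6)(1) = 12
A^3[3,2] = (4)(-2) + (-2)(0) + (6)(2) = 4
A^3[3,3] = (4)(2) + (-2)(2) + (6)(0) = 4
A^3 = 
  [  8,  -8,   8]
  [ 12,  -4,  12]
  [ 12,   4,   4]

A^4 = A^3·A:
A^4[1,1] = (8)(2) + (-8)(1) + (8)(1) = 16
A^4[1,2] = (8)(-2) + (-8)(0) + (8)(2) = 0
A^4[1,3] = (8)(2) + (-8)(2) + (8)(0) = 0
A^4[2,1] = (12)(2) + (-4)(1) + (12)(1) = 32
A^4[2,2] = (12)(-2) + (-4)(0) + (12)(2) = 0
A^4[2,3] = (12)(2) + (-4)(2) + (12)(0) = 16
A^4[3,1] = (12)(2) + (4)(1) + (4)(1) = 32
A^4[3,2] = (12)(-2) + (4)(0) + (4)(2) = -16
A^4[3,3] = (12)(2) + (4)(2) + (4)(0) = 32
A^4 = 
  [ 16,   0,   0]
  [ 32,   0,  16]
  [ 32, -16,  32]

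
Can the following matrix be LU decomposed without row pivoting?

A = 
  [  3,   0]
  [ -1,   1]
Yes.
A[1,1] = 3 ≠ 0, so Gaussian elimination proceeds without a row swap: multiplier ℓ₂₁ = (-1)/(3) = -1/3, and U[2,2] = 1 - (-1/3)(0) = 1.
L = 
  [   1,    0]
  [-1/3,    1]
U = 
  [  3,   0]
  [  0,   1]
Check row 2 of LU: [(-1/3)(3), (-1/3)(0) + 1] = [-1, 1] = row 2 of A ✓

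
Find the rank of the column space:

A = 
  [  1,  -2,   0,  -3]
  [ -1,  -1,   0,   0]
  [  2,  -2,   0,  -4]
Row reduce:
R2 → R2 + (1)·R1
R3 → R3 - (2)·R1
R3 → R3 + (2/3)·R2
REF = 
  [  1,  -2,   0,  -3]
  [  0,  -3,   0,  -3]
  [  0,   0,   0,   0]
Pivot columns: 1, 2 → 2 pivots.
dim(Col(A)) = number of pivot columns = 2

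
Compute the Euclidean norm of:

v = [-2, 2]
2.828

||v||₂ = √((-2)² + (2)²) = √8 = 2.828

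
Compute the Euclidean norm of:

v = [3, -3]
4.243

||v||₂ = √((3)² + (-3)²) = √18 = 4.243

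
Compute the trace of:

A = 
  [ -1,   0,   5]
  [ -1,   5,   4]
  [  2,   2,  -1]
3

tr(A) = -1 + 5 + -1 = 3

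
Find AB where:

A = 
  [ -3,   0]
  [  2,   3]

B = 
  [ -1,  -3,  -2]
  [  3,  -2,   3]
A is 2×2 and B is 2×3, so AB is 2×3. Each entry is (row of A)·(column of B):
AB[1,1] = (-3)(-1) + (0)(3) = 3
AB[1,2] = (-3)(-3) + (0)(-2) = 9
AB[1,3] = (-3)(-2) + (0)(3) = 6
AB[2,1] = (2)(-1) + (3)(3) = 7
AB[2,2] = (2)(-3) + (3)(-2) = -12
AB[2,3] = (2)(-2) + (3)(3) = 5

AB = 
  [  3,   9,   6]
  [  7, -12,   5]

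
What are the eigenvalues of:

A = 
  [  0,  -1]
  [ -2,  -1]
λ = 1, -2

tr(A) = -1, det(A) = -2
Characteristic polynomial: λ² - tr(A)λ + det(A) = λ² + λ - 2
λ² + λ - 2 = (λ + 2)(λ - 1)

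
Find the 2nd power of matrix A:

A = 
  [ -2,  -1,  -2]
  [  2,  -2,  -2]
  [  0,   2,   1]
A² = A·A:
A²[1,1] = (-2)(-2) + (-1)(2) + (-2)(0) = 2
A²[1,2] = (-2)(-1) + (-1)(-2) + (-2)(2) = 0
A²[1,3] = (-2)(-2) + (-1)(-2) + (-2)(1) = 4
A²[2,1] = (2)(-2) + (-2)(2) + (-2)(0) = -8
A²[2,2] = (2)(-1) + (-2)(-2) + (-2)(2) = -2
A²[2,3] = (2)(-2) + (-2)(-2) + (-2)(1) = -2
A²[3,1] = (0)(-2) + (2)(2) + (1)(0) = 4
A²[3,2] = (0)(-1) + (2)(-2) + (1)(2) = -2
A²[3,3] = (0)(-2) + (2)(-2) + (1)(1) = -3
A² = 
  [  2,   0,   4]
  [ -8,  -2,  -2]
  [  4,  -2,  -3]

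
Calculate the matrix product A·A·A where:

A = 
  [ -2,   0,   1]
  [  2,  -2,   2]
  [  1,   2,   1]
A² = A·A:
A²[1,1] = (-2)(-2) + (0)(2) + (1)(1) = 5
A²[1,2] = (-2)(0) + (0)(-2) + (1)(2) = 2
A²[1,3] = (-2)(1) + (0)(2) + (1)(1) = -1
A²[2,1] = (2)(-2) + (-2)(2) + (2)(1) = -6
A²[2,2] = (2)(0) + (-2)(-2) + (2)(2) = 8
A²[2,3] = (2)(1) + (-2)(2) + (2)(1) = 0
A²[3,1] = (1)(-2) + (2)(2) + (1)(1) = 3
A²[3,2] = (1)(0) + (2)(-2) + (1)(2) = -2
A²[3,3] = (1)(1) + (2)(2) + (1)(1) = 6
A² = 
  [  5,   2,  -1]
  [ -6,   8,   0]
  [  3,  -2,   6]

A^3 = A^2·A:
A^3[1,1] = (5)(-2) + (2)(2) + (-1)(1) = -7
A^3[1,2] = (5)(0) + (2)(-2) + (-1)(2) = -6
A^3[1,3] = (5)(1) + (2)(2) + (-1)(1) = 8
A^3[2,1] = (-6)(-2) + (8)(2) + (0)(1) = 28
A^3[2,2] = (-6)(0) + (8)(-2) + (0)(2) = -16
A^3[2,3] = (-6)(1) + (8)(2) + (0)(1) = 10
A^3[3,1] = (3)(-2) + (-2)(2) + (6)(1) = -4
A^3[3,2] = (3)(0) + (-2)(-2) + (6)(2) = 16
A^3[3,3] = (3)(1) + (-2)(2) + (6)(1) = 5
A^3 = 
  [ -7,  -6,   8]
  [ 28, -16,  10]
  [ -4,  16,   5]

Therefore
A^3 = 
  [ -7,  -6,   8]
  [ 28, -16,  10]
  [ -4,  16,   5]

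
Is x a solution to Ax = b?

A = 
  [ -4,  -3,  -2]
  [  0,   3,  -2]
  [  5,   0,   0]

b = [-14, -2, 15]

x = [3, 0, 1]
Yes

Ax = [-14, -2, 15] = b ✓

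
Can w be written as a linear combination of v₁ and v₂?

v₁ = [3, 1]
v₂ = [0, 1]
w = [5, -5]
Yes

Form the augmented matrix and row-reduce:
[v₁|v₂|w] = 
  [  3,   0,   5]
  [  1,   1,  -5]
R2 → R2 - (1/3)·R1
REF = 
  [    3,     0,     5]
  [    0,     1, -20/3]

No row of the form [0 0 | nonzero], so the system is consistent. Back-substitution gives c₁ = 5/3, c₂ = -20/3: w = (5/3)·v₁ + (-20/3)·v₂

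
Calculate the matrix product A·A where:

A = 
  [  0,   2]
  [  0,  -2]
A² = A·A:
A²[1,1] = (0)(0) + (2)(0) = 0
A²[1,2] = (0)(2) + (2)(-2) = -4
A²[2,1] = (0)(0) + (-2)(0) = 0
A²[2,2] = (0)(2) + (-2)(-2) = 4
A² = 
  [  0,  -4]
  [  0,   4]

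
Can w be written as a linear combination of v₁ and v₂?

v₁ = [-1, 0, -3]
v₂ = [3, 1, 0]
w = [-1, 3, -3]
No

Form the augmented matrix and row-reduce:
[v₁|v₂|w] = 
  [ -1,   3,  -1]
  [  0,   1,   3]
  [ -3,   0,  -3]
R3 → R3 - (3)·R1
R3 → R3 + (9)·R2
REF = 
  [ -1,   3,  -1]
  [  0,   1,   3]
  [  0,   0,  27]

Row 3 reads [0 0 | 27], i.e. 0 = 27, so the system is inconsistent and w ∉ span{v₁, v₂}.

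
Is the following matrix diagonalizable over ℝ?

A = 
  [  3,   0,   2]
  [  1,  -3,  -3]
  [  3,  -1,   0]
Yes

Characteristic polynomial: det(λI - A) = λ³ - 18λ - 7
By the rational root theorem any rational root is an integer dividing 7; none of those is a root, so p(λ) has no rational roots and hence (being an irreducible cubic) no repeated roots.
Discriminant of the cubic: Δ = 22005
Δ > 0 ⇒ three distinct real eigenvalues: λ ≈ -4.033, -0.3922, 4.425
Three distinct real eigenvalues, so A has 3 independent eigenvectors.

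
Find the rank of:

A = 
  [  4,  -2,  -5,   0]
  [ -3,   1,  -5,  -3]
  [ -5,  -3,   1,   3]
Row reduce:
R2 → R2 + (3/4)·R1
R3 → R3 + (5/4)·R1
R3 → R3 - (11)·R2
REF = 
  [    4,    -2,    -5,     0]
  [    0,  -1/2, -35/4,    -3]
  [    0,     0,    91,    36]
Pivot columns: 1, 2, 3 → 3 pivots.

rank(A) = 3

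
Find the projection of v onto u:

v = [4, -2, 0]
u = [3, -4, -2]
v·u = (4)(3) + (-2)(-4) + (0)(-2) = 20
u·u = (3)² + (-4)² + (-2)² = 29
proj_u(v) = (v·u / u·u) × u = (20/29) × u

proj_u(v) = [60/29, -80/29, -40/29]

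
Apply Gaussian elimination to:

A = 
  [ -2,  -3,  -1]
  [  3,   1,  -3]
Row operations:
R2 → R2 + (3/2)·R1

Resulting echelon form:
REF = 
  [  -2,   -3,   -1]
  [   0, -7/2, -9/2]

Rank = 2 (number of non-zero pivot rows).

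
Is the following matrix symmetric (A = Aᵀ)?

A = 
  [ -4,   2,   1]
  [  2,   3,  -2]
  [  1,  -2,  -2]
Yes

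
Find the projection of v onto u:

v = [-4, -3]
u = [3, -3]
v·u = (-4)(3) + (-3)(-3) = -3
u·u = (3)² + (-3)² = 18
proj_u(v) = (v·u / u·u) × u = (-3/18) × u = (-1/6) × u

proj_u(v) = [-1/2, 1/2]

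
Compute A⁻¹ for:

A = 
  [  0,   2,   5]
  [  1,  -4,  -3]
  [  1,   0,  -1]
det(A) = (0)·((-4)(-1) - (-3)(0)) - (2)·((1)(-1) - (-3)(1)) + (5)·((1)(0) - (-4)(1))
  = (0)(4) - (2)(2) + (5)(4)
  = 16
det(A) = 16 ≠ 0, so A is invertible.

Cofactors Cᵢⱼ = (-1)ⁱ⁺ʲ·Mᵢⱼ:
C = 
  [  4,  -2,   4]
  [  2,  -5,   2]
  [ 14,   5,  -2]

adj(A) = Cᵀ:
adj(A) = 
  [  4,   2,  14]
  [ -2,  -5,   5]
  [  4,   2,  -2]

A⁻¹ = (1/16) · adj(A):
A⁻¹ = 
  [  1/4,   1/8,   7/8]
  [ -1/8, -5/16,  5/16]
  [  1/4,   1/8,  -1/8]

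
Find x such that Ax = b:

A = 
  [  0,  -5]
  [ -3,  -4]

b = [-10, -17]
Row reduce the augmented matrix [A|b]:
Swap R1 ↔ R2
REF = 
  [ -3,  -4, -17]
  [  0,  -5, -10]

Back-substitution:
x₂ = (-10) / (-5) = 2
x₁ = (-17 - (-4)(2)) / (-3) = 3

x = [3, 2]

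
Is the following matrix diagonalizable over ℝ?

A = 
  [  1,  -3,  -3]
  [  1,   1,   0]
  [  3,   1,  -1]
No

Characteristic polynomial: det(λI - A) = λ³ - λ² + 11λ - 2
By the rational root theorem any rational root is an integer dividing 2; none of those is a root, so p(λ) has no rational roots and hence (being an irreducible cubic) no repeated roots.
Discriminant of the cubic: Δ = -4923
Δ < 0 ⇒ one real eigenvalue and a complex-conjugate pair: λ ≈ 0.4078 + 3.269i, 0.4078 - 3.269i, 0.1843
Has complex eigenvalues (not diagonalizable over ℝ).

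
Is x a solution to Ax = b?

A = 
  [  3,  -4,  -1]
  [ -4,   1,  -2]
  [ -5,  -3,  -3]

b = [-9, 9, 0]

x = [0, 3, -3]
Yes

Ax = [-9, 9, 0] = b ✓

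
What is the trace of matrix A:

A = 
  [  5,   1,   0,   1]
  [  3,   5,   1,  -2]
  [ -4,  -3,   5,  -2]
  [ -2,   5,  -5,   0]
15

tr(A) = 5 + 5 + 5 + 0 = 15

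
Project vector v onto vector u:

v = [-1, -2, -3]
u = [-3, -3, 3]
v·u = (-1)(-3) + (-2)(-3) + (-3)(3) = 0
u·u = (-3)² + (-3)² + (3)² = 27
proj_u(v) = (v·u / u·u) × u = (0/27) × u = (0) × u

proj_u(v) = [0, 0, 0]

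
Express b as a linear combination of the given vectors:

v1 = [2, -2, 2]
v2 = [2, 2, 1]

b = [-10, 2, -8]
c1 = -3, c2 = -2

b = -3·v1 + -2·v2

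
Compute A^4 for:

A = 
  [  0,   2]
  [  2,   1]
A^4 = 
  [ 20,  18]
  [ 18,  29]

A² = A·A:
A²[1,1] = (0)(0) + (2)(2) = 4
A²[1,2] = (0)(2) + (2)(1) = 2
A²[2,1] = (2)(0) + (1)(2) = 2
A²[2,2] = (2)(2) + (1)(1) = 5
A² = 
  [  4,   2]
  [  2,   5]

A^3 = A^2·A:
A^3[1,1] = (4)(0) + (2)(2) = 4
A^3[1,2] = (4)(2) + (2)(1) = 10
A^3[2,1] = (2)(0) + (5)(2) = 10
A^3[2,2] = (2)(2) + (5)(1) = 9
A^3 = 
  [  4,  10]
  [ 10,   9]

A^4 = A^3·A:
A^4[1,1] = (4)(0) + (10)(2) = 20
A^4[1,2] = (4)(2) + (10)(1) = 18
A^4[2,1] = (10)(0) + (9)(2) = 18
A^4[2,2] = (10)(2) + (9)(1) = 29
A^4 = 
  [ 20,  18]
  [ 18,  29]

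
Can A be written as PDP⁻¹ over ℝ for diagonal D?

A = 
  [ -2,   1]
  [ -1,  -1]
No

tr(A) = -3, det(A) = 3
Characteristic polynomial: λ² - tr(A)λ + det(A) = λ² + 3λ + 3
λ² + 3λ + 3 = 0  ⇒  λ = (-3 ± √((3)² - 4·(3)))/2 = (-3 ± √(-3))/2
  = (-3 + i√3)/2,  (-3 - i√3)/2
Eigenvalues: (-3 + i√3)/2, (-3 - i√3)/2  (≈ -1.5 + 0.866i, -1.5 - 0.866i)
Has complex eigenvalues (not diagonalizable over ℝ).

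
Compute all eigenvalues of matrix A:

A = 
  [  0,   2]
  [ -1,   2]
tr(A) = 2, det(A) = 2
Characteristic polynomial: λ² - tr(A)λ + det(A) = λ² - 2λ + 2
λ² - 2λ + 2 = 0  ⇒  λ = (2 ± √((-2)² - 4·(2)))/2 = (2 ± √(-4))/2
  = 1 + i,  1 - i

λ = 1 + i, 1 - i  (≈ 1 + 1i, 1 - 1i)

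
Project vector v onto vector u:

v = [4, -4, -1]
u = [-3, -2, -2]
v·u = (4)(-3) + (-4)(-2) + (-1)(-2) = -2
u·u = (-3)² + (-2)² + (-2)² = 17
proj_u(v) = (v·u / u·u) × u = (-2/17) × u

proj_u(v) = [6/17, 4/17, 4/17]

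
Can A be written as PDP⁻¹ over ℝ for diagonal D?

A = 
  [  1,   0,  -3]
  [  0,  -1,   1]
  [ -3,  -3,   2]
No

Characteristic polynomial: det(λI - A) = λ³ - 2λ² - 7λ - 10
By the rational root theorem any rational root is an integer dividing 10; none of those is a root, so p(λ) has no rational roots and hence (being an irreducible cubic) no repeated roots.
Discriminant of the cubic: Δ = -3972
Δ < 0 ⇒ one real eigenvalue and a complex-conjugate pair: λ ≈ 4.22, -1.11 + 1.066i, -1.11 - 1.066i
Has complex eigenvalues (not diagonalizable over ℝ).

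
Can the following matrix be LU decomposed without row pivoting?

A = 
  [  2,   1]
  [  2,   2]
Yes.
A[1,1] = 2 ≠ 0, so Gaussian elimination proceeds without a row swap: multiplier ℓ₂₁ = (2)/(2) = 1, and U[2,2] = 2 - (1)(1) = 1.
L = 
  [  1,   0]
  [  1,   1]
U = 
  [  2,   1]
  [  0,   1]
Check row 2 of LU: [(1)(2), (1)(1) + 1] = [2, 2] = row 2 of A ✓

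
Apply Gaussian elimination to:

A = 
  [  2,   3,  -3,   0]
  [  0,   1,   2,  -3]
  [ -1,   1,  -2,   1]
Row operations:
R3 → R3 + (1/2)·R1
R3 → R3 - (5/2)·R2

Resulting echelon form:
REF = 
  [    2,     3,    -3,     0]
  [    0,     1,     2,    -3]
  [    0,     0, -17/2,  17/2]

Rank = 3 (number of non-zero pivot rows).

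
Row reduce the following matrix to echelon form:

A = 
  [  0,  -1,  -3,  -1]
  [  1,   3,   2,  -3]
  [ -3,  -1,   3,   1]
Row operations:
Swap R1 ↔ R2
R3 → R3 + (3)·R1
R3 → R3 + (8)·R2

Resulting echelon form:
REF = 
  [  1,   3,   2,  -3]
  [  0,  -1,  -3,  -1]
  [  0,   0, -15, -16]

Rank = 3 (number of non-zero pivot rows).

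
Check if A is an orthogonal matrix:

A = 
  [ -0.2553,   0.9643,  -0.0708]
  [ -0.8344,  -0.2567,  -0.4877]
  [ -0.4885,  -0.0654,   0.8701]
Yes

AᵀA = 
  [  1,   0,   0]
  [  0,   1,   0]
  [  0,   0,   0.9999]
≈ I (equal to I up to the 4-dp rounding of the entries)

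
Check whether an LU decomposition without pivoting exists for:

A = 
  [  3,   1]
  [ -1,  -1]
Yes.
A[1,1] = 3 ≠ 0, so Gaussian elimination proceeds without a row swap: multiplier ℓ₂₁ = (-1)/(3) = -1/3, and U[2,2] = -1 - (-1/3)(1) = -2/3.
L = 
  [   1,    0]
  [-1/3,    1]
U = 
  [   3,    1]
  [   0, -2/3]
Check row 2 of LU: [(-1/3)(3), (-1/3)(1) + (-2/3)] = [-1, -1] = row 2 of A ✓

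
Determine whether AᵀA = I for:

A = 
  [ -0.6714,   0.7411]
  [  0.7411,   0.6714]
Yes

AᵀA = 
  [  1,   0]
  [  0,   1]
≈ I (equal to I up to the 4-dp rounding of the entries)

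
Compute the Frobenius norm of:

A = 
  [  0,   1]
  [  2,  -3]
||A||_F = 3.742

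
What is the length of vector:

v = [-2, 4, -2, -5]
7

||v||₂ = √((-2)² + (4)² + (-2)² + (-5)²) = √49 = 7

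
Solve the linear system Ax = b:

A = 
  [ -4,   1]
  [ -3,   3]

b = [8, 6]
Row reduce the augmented matrix [A|b]:
R2 → R2 - (3/4)·R1
REF = 
  [ -4,   1,   8]
  [  0, 9/4,   0]

Back-substitution:
x₂ = 0 / (9/4) = 0
x₁ = (8 - (1)(0)) / (-4) = -2

x = [-2, 0]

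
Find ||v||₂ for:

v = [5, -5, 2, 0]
7.348

||v||₂ = √((5)² + (-5)² + (2)² + (0)²) = √54 = 7.348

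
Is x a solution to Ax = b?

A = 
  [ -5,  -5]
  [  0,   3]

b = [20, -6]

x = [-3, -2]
No

Ax = [25, -6] ≠ b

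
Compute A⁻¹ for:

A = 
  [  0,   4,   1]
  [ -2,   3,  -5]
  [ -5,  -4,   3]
det(A) = (0)·((3)(3) - (-5)(-4)) - (4)·((-2)(3) - (-5)(-5)) + (1)·((-2)(-4) - (3)(-5))
  = (0)(-11) - (4)(-31) + (1)(23)
  = 147
det(A) = 147 ≠ 0, so A is invertible.

Cofactors Cᵢⱼ = (-1)ⁱ⁺ʲ·Mᵢⱼ:
C = 
  [-11,  31,  23]
  [-16,   5, -20]
  [-23,  -2,   8]

adj(A) = Cᵀ:
adj(A) = 
  [-11, -16, -23]
  [ 31,   5,  -2]
  [ 23, -20,   8]

A⁻¹ = (1/147) · adj(A):
A⁻¹ = 
  [-11/147, -16/147, -23/147]
  [ 31/147,   5/147,  -2/147]
  [ 23/147, -20/147,   8/147]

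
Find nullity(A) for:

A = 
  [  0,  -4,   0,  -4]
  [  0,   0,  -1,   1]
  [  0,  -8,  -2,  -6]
nullity(A) = 2

Row reduce:
R3 → R3 - (2)·R1
R3 → R3 - (2)·R2
REF = 
  [  0,  -4,   0,  -4]
  [  0,   0,  -1,   1]
  [  0,   0,   0,   0]
Pivot columns: 2, 3 → 2 pivots.
rank(A) = 2, so nullity(A) = 4 - 2 = 2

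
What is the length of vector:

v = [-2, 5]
5.385

||v||₂ = √((-2)² + (5)²) = √29 = 5.385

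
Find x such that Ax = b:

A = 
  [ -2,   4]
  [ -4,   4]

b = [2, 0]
Row reduce the augmented matrix [A|b]:
R2 → R2 - (2)·R1
REF = 
  [ -2,   4,   2]
  [  0,  -4,  -4]

Back-substitution:
x₂ = (-4) / (-4) = 1
x₁ = (2 - (4)(1)) / (-2) = 1

x = [1, 1]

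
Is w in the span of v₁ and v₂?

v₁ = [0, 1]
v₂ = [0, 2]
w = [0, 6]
Yes

Form the augmented matrix and row-reduce:
[v₁|v₂|w] = 
  [  0,   0,   0]
  [  1,   2,   6]
Swap R1 ↔ R2
REF = 
  [  1,   2,   6]
  [  0,   0,   0]

No row of the form [0 0 | nonzero], so the system is consistent. Back-substitution gives c₁ = 6, c₂ = 0: w = (6)·v₁ + (0)·v₂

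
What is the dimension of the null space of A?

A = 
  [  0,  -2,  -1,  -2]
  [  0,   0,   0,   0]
nullity(A) = 3

Row reduce:
(no row operations needed)
REF = 
  [  0,  -2,  -1,  -2]
  [  0,   0,   0,   0]
Pivot columns: 2 → 1 pivot.
rank(A) = 1, so nullity(A) = 4 - 1 = 3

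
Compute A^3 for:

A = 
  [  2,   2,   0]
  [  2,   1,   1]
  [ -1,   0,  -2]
A^3 = 
  [ 26,  22,   2]
  [ 21,  15,   7]
  [ -8,  -2, -10]

A² = A·A:
A²[1,1] = (2)(2) + (2)(2) + (0)(-1) = 8
A²[1,2] = (2)(2) + (2)(1) + (0)(0) = 6
A²[1,3] = (2)(0) + (2)(1) + (0)(-2) = 2
A²[2,1] = (2)(2) + (1)(2) + (1)(-1) = 5
A²[2,2] = (2)(2) + (1)(1) + (1)(0) = 5
A²[2,3] = (2)(0) + (1)(1) + (1)(-2) = -1
A²[3,1] = (-1)(2) + (0)(2) + (-2)(-1) = 0
A²[3,2] = (-1)(2) + (0)(1) + (-2)(0) = -2
A²[3,3] = (-1)(0) + (0)(1) + (-2)(-2) = 4
A² = 
  [  8,   6,   2]
  [  5,   5,  -1]
  [  0,  -2,   4]

A^3 = A^2·A:
A^3[1,1] = (8)(2) + (6)(2) + (2)(-1) = 26
A^3[1,2] = (8)(2) + (6)(1) + (2)(0) = 22
A^3[1,3] = (8)(0) + (6)(1) + (2)(-2) = 2
A^3[2,1] = (5)(2) + (5)(2) + (-1)(-1) = 21
A^3[2,2] = (5)(2) + (5)(1) + (-1)(0) = 15
A^3[2,3] = (5)(0) + (5)(1) + (-1)(-2) = 7
A^3[3,1] = (0)(2) + (-2)(2) + (4)(-1) = -8
A^3[3,2] = (0)(2) + (-2)(1) + (4)(0) = -2
A^3[3,3] = (0)(0) + (-2)(1) + (4)(-2) = -10
A^3 = 
  [ 26,  22,   2]
  [ 21,  15,   7]
  [ -8,  -2, -10]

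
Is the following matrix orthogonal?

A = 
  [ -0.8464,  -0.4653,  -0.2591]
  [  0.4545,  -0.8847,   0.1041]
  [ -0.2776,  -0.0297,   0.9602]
Yes

AᵀA = 
  [  1,   0,   0.0001]
  [  0,   1.0001,  -0.0001]
  [  0.0001,  -0.0001,   1]
≈ I (equal to I up to the 4-dp rounding of the entries)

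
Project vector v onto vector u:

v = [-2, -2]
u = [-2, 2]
v·u = (-2)(-2) + (-2)(2) = 0
u·u = (-2)² + (2)² = 8
proj_u(v) = (v·u / u·u) × u = (0/8) × u = (0) × u

proj_u(v) = [0, 0]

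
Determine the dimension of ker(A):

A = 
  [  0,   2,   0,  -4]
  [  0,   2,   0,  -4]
nullity(A) = 3

Row reduce:
R2 → R2 - (1)·R1
REF = 
  [  0,   2,   0,  -4]
  [  0,   0,   0,   0]
Pivot columns: 2 → 1 pivot.
rank(A) = 1, so nullity(A) = 4 - 1 = 3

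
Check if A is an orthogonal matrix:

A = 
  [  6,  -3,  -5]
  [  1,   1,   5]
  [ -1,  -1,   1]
No

AᵀA = 
  [ 38, -16, -26]
  [-16,  11,  19]
  [-26,  19,  51]
≠ I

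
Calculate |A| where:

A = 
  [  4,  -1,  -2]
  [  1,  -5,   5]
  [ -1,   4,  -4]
3

Cofactor expansion along row 1:
det(A) = (4)·((-5)(-4) - (5)(4)) - (-1)·((1)(-4) - (5)(-1)) + (-2)·((1)(4) - (-5)(-1))
  = (4)(0) - (-1)(1) + (-2)(-1)
  = 3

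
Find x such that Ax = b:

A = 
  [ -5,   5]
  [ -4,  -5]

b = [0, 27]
x = [-3, -3]

Row reduce the augmented matrix [A|b]:
R2 → R2 - (4/5)·R1
REF = 
  [ -5,   5,   0]
  [  0,  -9,  27]

Back-substitution:
x₂ = 27 / (-9) = -3
x₁ = (0 - (5)(-3)) / (-5) = -3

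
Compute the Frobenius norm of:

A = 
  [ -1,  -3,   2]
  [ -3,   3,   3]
||A||_F = 6.403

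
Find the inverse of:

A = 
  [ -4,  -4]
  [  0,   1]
det(A) = (-4)(1) - (-4)(0) = -4
For a 2×2 matrix, A⁻¹ = (1/det(A)) · [[d, -b], [-c, a]]
    = (-1/4) · [[1, 4], [0, -4]]

A⁻¹ = 
  [-1/4,   -1]
  [   0,    1]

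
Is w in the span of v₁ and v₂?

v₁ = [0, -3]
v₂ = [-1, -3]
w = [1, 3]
Yes

Form the augmented matrix and row-reduce:
[v₁|v₂|w] = 
  [  0,  -1,   1]
  [ -3,  -3,   3]
Swap R1 ↔ R2
REF = 
  [ -3,  -3,   3]
  [  0,  -1,   1]

No row of the form [0 0 | nonzero], so the system is consistent. Back-substitution gives c₁ = 0, c₂ = -1: w = (0)·v₁ + (-1)·v₂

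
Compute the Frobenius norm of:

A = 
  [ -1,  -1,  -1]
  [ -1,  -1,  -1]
||A||_F = 2.449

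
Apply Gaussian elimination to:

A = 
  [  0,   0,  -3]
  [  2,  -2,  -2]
Row operations:
Swap R1 ↔ R2

Resulting echelon form:
REF = 
  [  2,  -2,  -2]
  [  0,   0,  -3]

Rank = 2 (number of non-zero pivot rows).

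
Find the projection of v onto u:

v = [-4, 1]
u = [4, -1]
v·u = (-4)(4) + (1)(-1) = -17
u·u = (4)² + (-1)² = 17
proj_u(v) = (v·u / u·u) × u = (-17/17) × u = (-1) × u

proj_u(v) = [-4, 1]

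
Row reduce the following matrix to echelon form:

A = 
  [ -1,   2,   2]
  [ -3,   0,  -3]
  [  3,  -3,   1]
Row operations:
R2 → R2 - (3)·R1
R3 → R3 + (3)·R1
R3 → R3 + (1/2)·R2

Resulting echelon form:
REF = 
  [ -1,   2,   2]
  [  0,  -6,  -9]
  [  0,   0, 5/2]

Rank = 3 (number of non-zero pivot rows).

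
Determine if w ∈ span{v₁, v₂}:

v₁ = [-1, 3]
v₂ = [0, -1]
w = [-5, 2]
Yes

Form the augmented matrix and row-reduce:
[v₁|v₂|w] = 
  [ -1,   0,  -5]
  [  3,  -1,   2]
R2 → R2 + (3)·R1
REF = 
  [ -1,   0,  -5]
  [  0,  -1, -13]

No row of the form [0 0 | nonzero], so the system is consistent. Back-substitution gives c₁ = 5, c₂ = 13: w = (5)·v₁ + (13)·v₂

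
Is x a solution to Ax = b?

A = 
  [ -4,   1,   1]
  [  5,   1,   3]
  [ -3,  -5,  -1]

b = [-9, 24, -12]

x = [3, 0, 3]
Yes

Ax = [-9, 24, -12] = b ✓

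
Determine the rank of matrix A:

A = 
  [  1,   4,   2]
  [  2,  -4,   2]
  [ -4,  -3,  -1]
rank(A) = 3

Row reduce:
R2 → R2 - (2)·R1
R3 → R3 + (4)·R1
R3 → R3 + (13/12)·R2
REF = 
  [   1,    4,    2]
  [   0,  -12,   -2]
  [   0,    0, 29/6]
Pivot columns: 1, 2, 3 → 3 pivots.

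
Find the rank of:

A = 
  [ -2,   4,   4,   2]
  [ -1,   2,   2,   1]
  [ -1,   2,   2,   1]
rank(A) = 1

Row reduce:
R2 → R2 - (1/2)·R1
R3 → R3 - (1/2)·R1
REF = 
  [ -2,   4,   4,   2]
  [  0,   0,   0,   0]
  [  0,   0,   0,   0]
Pivot columns: 1 → 1 pivot.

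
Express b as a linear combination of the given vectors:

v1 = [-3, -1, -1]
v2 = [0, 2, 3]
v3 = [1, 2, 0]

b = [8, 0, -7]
c1 = -2, c2 = -3, c3 = 2

b = -2·v1 + -3·v2 + 2·v3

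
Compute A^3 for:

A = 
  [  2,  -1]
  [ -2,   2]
A^3 = 
  [ 20, -14]
  [-28,  20]

A² = A·A:
A²[1,1] = (2)(2) + (-1)(-2) = 6
A²[1,2] = (2)(-1) + (-1)(2) = -4
A²[2,1] = (-2)(2) + (2)(-2) = -8
A²[2,2] = (-2)(-1) + (2)(2) = 6
A² = 
  [  6,  -4]
  [ -8,   6]

A^3 = A^2·A:
A^3[1,1] = (6)(2) + (-4)(-2) = 20
A^3[1,2] = (6)(-1) + (-4)(2) = -14
A^3[2,1] = (-8)(2) + (6)(-2) = -28
A^3[2,2] = (-8)(-1) + (6)(2) = 20
A^3 = 
  [ 20, -14]
  [-28,  20]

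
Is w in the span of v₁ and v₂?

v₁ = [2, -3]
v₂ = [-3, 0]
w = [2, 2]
Yes

Form the augmented matrix and row-reduce:
[v₁|v₂|w] = 
  [  2,  -3,   2]
  [ -3,   0,   2]
R2 → R2 + (3/2)·R1
REF = 
  [   2,   -3,    2]
  [   0, -9/2,    5]

No row of the form [0 0 | nonzero], so the system is consistent. Back-substitution gives c₁ = -2/3, c₂ = -10/9: w = (-2/3)·v₁ + (-10/9)·v₂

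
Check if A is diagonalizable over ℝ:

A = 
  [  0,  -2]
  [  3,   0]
No

tr(A) = 0, det(A) = 6
Characteristic polynomial: λ² - tr(A)λ + det(A) = λ² + 6
λ² + 6 = 0  ⇒  λ = (0 ± √((0)² - 4·(6)))/2 = (0 ± √(-24))/2
  = i√6,  -i√6
Eigenvalues: i√6, -i√6  (≈ 0 + 2.449i, 0 - 2.449i)
Has complex eigenvalues (not diagonalizable over ℝ).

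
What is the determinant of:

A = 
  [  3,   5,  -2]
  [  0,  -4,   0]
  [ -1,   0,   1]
-4

Cofactor expansion along row 1:
det(A) = (3)·((-4)(1) - (0)(0)) - (5)·((0)(1) - (0)(-1)) + (-2)·((0)(0) - (-4)(-1))
  = (3)(-4) - (5)(0) + (-2)(-4)
  = -4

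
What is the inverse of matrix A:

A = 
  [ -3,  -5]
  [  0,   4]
det(A) = (-3)(4) - (-5)(0) = -12
For a 2×2 matrix, A⁻¹ = (1/det(A)) · [[d, -b], [-c, a]]
    = (-1/12) · [[4, 5], [0, -3]]

A⁻¹ = 
  [ -1/3, -5/12]
  [    0,   1/4]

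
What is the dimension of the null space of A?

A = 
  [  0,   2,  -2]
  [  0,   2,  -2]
nullity(A) = 2

Row reduce:
R2 → R2 - (1)·R1
REF = 
  [  0,   2,  -2]
  [  0,   0,   0]
Pivot columns: 2 → 1 pivot.
rank(A) = 1, so nullity(A) = 3 - 1 = 2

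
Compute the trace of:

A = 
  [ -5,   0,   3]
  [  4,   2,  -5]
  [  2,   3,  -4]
-7

tr(A) = -5 + 2 + -4 = -7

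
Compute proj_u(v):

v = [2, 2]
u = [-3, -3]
v·u = (2)(-3) + (2)(-3) = -12
u·u = (-3)² + (-3)² = 18
proj_u(v) = (v·u / u·u) × u = (-12/18) × u = (-2/3) × u

proj_u(v) = [2, 2]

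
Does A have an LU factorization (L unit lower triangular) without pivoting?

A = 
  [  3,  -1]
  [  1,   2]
Yes.
A[1,1] = 3 ≠ 0, so Gaussian elimination proceeds without a row swap: multiplier ℓ₂₁ = (1)/(3) = 1/3, and U[2,2] = 2 - (1/3)(-1) = 7/3.
L = 
  [  1,   0]
  [1/3,   1]
U = 
  [  3,  -1]
  [  0, 7/3]
Check row 2 of LU: [(1/3)(3), (1/3)(-1) + (7/3)] = [1, 2] = row 2 of A ✓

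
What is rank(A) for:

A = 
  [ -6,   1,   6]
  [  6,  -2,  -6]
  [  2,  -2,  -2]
rank(A) = 2

Row reduce:
R2 → R2 + (1)·R1
R3 → R3 + (1/3)·R1
R3 → R3 - (5/3)·R2
REF = 
  [ -6,   1,   6]
  [  0,  -1,   0]
  [  0,   0,   0]
Pivot columns: 1, 2 → 2 pivots.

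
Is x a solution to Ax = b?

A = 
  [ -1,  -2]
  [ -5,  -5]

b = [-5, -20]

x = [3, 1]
Yes

Ax = [-5, -20] = b ✓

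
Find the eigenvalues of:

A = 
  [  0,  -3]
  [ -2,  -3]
tr(A) = -3, det(A) = -6
Characteristic polynomial: λ² - tr(A)λ + det(A) = λ² + 3λ - 6
λ² + 3λ - 6 = 0  ⇒  λ = (-3 ± √((3)² - 4·(-6)))/2 = (-3 ± √(33))/2
  = (-3 + √33)/2,  (-3 - √33)/2

λ = (-3 + √33)/2, (-3 - √33)/2  (≈ 1.372, -4.372)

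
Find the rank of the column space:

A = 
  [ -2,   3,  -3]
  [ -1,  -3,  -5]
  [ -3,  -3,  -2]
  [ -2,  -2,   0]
dim(Col(A)) = 3

Row reduce:
R2 → R2 - (1/2)·R1
R3 → R3 - (3/2)·R1
R4 → R4 - (1)·R1
R3 → R3 - (5/3)·R2
R4 → R4 - (10/9)·R2
R4 → R4 - (62/75)·R3
REF = 
  [  -2,    3,   -3]
  [   0, -9/2, -7/2]
  [   0,    0, 25/3]
  [   0,    0,    0]
Pivot columns: 1, 2, 3 → 3 pivots.
dim(Col(A)) = number of pivot columns = 3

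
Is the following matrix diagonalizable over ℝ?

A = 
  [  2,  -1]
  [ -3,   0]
Yes

tr(A) = 2, det(A) = -3
Characteristic polynomial: λ² - tr(A)λ + det(A) = λ² - 2λ - 3
λ² - 2λ - 3 = (λ + 1)(λ - 3)
Eigenvalues: 3, -1
λ=-1: alg. mult. = 1, geom. mult. = 2 - rank(A - (-1)I) = 2 - 1 = 1
λ=3: alg. mult. = 1, geom. mult. = 2 - rank(A - (3)I) = 2 - 1 = 1
Sum of geometric multiplicities equals n, so A has n independent eigenvectors.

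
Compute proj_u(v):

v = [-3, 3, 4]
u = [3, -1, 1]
v·u = (-3)(3) + (3)(-1) + (4)(1) = -8
u·u = (3)² + (-1)² + (1)² = 11
proj_u(v) = (v·u / u·u) × u = (-8/11) × u

proj_u(v) = [-24/11, 8/11, -8/11]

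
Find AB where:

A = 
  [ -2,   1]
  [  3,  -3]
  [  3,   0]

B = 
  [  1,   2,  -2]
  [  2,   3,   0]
AB = 
  [  0,  -1,   4]
  [ -3,  -3,  -6]
  [  3,   6,  -6]

A is 3×2 and B is 2×3, so AB is 3×3. Each entry is (row of A)·(column of B):
AB[1,1] = (-2)(1) + (1)(2) = 0
AB[1,2] = (-2)(2) + (1)(3) = -1
AB[1,3] = (-2)(-2) + (1)(0) = 4
AB[2,1] = (3)(1) + (-3)(2) = -3
AB[2,2] = (3)(2) + (-3)(3) = -3
AB[2,3] = (3)(-2) + (-3)(0) = -6
AB[3,1] = (3)(1) + (0)(2) = 3
AB[3,2] = (3)(2) + (0)(3) = 6
AB[3,3] = (3)(-2) + (0)(0) = -6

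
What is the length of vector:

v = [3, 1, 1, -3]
4.472

||v||₂ = √((3)² + (1)² + (1)² + (-3)²) = √20 = 4.472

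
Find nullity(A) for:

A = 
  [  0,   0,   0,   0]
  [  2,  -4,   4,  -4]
nullity(A) = 3

Row reduce:
Swap R1 ↔ R2
REF = 
  [  2,  -4,   4,  -4]
  [  0,   0,   0,   0]
Pivot columns: 1 → 1 pivot.
rank(A) = 1, so nullity(A) = 4 - 1 = 3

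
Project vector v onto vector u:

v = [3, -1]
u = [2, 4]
v·u = (3)(2) + (-1)(4) = 2
u·u = (2)² + (4)² = 20
proj_u(v) = (v·u / u·u) × u = (2/20) × u = (1/10) × u

proj_u(v) = [1/5, 2/5]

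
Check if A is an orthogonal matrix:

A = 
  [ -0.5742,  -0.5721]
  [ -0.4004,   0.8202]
No

AᵀA = 
  [  0.4900,   0.0001]
  [  0.0001,   1]
≠ I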